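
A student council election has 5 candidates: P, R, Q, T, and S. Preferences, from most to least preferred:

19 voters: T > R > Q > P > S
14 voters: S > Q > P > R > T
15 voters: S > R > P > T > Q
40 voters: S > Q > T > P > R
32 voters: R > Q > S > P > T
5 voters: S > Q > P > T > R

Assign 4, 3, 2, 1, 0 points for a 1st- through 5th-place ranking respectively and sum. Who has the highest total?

P: 19·1 + 14·2 + 15·2 + 40·1 + 32·1 + 5·2 = 159
R: 19·3 + 14·1 + 15·3 + 40·0 + 32·4 + 5·0 = 244
Q: 19·2 + 14·3 + 15·0 + 40·3 + 32·3 + 5·3 = 311
T: 19·4 + 14·0 + 15·1 + 40·2 + 32·0 + 5·1 = 176
S: 19·0 + 14·4 + 15·4 + 40·4 + 32·2 + 5·4 = 360
S has the highest Borda score (360).

S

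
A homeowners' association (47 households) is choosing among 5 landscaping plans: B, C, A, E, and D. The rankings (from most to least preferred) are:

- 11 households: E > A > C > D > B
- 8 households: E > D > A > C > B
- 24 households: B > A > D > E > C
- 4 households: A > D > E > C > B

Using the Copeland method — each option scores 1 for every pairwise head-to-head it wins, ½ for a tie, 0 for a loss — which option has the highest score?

B

B: beats C, A, E, and D → score 4.
C: loses to B, A, E, and D → score 0.
A: beats C, E, and D; loses to B → score 3.
E: beats C; loses to B, A, and D → score 1.
D: beats C and E; loses to B and A → score 2.
B has the best pairwise record.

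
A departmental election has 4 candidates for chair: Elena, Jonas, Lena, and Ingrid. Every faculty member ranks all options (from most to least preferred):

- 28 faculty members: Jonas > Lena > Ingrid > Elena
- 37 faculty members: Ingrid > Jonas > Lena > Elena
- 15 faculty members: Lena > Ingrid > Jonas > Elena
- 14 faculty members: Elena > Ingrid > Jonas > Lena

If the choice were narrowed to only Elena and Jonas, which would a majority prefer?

Jonas

Voters preferring Elena to Jonas: 14; preferring Jonas to Elena: 80.
Jonas wins the head-to-head.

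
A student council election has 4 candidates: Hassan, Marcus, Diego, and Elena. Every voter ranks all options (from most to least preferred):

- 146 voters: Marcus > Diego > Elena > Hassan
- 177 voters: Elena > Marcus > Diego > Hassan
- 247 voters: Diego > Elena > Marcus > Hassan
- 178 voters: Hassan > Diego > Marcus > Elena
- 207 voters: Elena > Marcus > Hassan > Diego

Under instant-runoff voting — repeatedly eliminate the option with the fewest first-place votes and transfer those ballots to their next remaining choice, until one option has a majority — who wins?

Diego

Round 1: Hassan 178, Marcus 146, Diego 247, Elena 384. Eliminate Marcus.
Round 2: Hassan 178, Diego 393, Elena 384. Eliminate Hassan.
Round 3: Diego 571, Elena 384. Diego has a majority.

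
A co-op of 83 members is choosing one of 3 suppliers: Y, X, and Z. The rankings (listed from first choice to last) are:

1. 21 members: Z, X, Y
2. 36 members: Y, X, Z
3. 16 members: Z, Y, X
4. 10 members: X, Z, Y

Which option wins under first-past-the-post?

First-place votes: Y 36, X 10, Z 37.
Z has the most first-place votes.

Z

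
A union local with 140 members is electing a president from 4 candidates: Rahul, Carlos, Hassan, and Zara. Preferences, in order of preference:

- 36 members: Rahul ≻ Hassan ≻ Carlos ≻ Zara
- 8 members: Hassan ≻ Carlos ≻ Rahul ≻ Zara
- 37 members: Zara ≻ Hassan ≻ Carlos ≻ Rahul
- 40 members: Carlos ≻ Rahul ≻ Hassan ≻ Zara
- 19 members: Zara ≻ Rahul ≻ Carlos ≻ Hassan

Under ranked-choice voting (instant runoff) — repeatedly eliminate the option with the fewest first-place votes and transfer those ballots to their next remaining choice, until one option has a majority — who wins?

Carlos

Round 1: Rahul 36, Carlos 40, Hassan 8, Zara 56. Eliminate Hassan.
Round 2: Rahul 36, Carlos 48, Zara 56. Eliminate Rahul.
Round 3: Carlos 84, Zara 56. Carlos has a majority.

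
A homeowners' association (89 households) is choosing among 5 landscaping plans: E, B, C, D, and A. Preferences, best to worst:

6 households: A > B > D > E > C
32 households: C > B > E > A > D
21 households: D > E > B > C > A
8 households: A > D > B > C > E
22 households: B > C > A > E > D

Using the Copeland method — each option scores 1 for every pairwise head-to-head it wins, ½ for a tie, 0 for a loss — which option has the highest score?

E: beats D and A; loses to B and C → score 2.
B: beats E, C, D, and A → score 4.
C: beats E, D, and A; loses to B → score 3.
D: loses to E, B, C, and A → score 0.
A: beats D; loses to E, B, and C → score 1.
B has the best pairwise record.

B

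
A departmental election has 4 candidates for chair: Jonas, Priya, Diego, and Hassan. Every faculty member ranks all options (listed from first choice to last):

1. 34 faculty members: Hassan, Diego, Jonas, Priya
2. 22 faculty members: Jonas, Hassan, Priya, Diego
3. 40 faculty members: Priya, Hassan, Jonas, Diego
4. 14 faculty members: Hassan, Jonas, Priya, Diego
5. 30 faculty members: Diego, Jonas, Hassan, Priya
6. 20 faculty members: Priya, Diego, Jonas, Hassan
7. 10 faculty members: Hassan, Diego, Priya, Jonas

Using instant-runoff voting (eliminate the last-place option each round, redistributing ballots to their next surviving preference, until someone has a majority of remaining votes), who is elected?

Round 1: Jonas 22, Priya 60, Diego 30, Hassan 58. Eliminate Jonas.
Round 2: Priya 60, Diego 30, Hassan 80. Eliminate Diego.
Round 3: Priya 60, Hassan 110. Hassan has a majority.

Hassan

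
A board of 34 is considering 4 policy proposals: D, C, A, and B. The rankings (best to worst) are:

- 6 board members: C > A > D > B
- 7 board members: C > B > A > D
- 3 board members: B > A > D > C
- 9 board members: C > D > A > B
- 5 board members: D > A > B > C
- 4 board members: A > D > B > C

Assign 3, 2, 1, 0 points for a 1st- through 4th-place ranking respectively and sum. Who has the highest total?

D: 6·1 + 7·0 + 3·1 + 9·2 + 5·3 + 4·2 = 50
C: 6·3 + 7·3 + 3·0 + 9·3 + 5·0 + 4·0 = 66
A: 6·2 + 7·1 + 3·2 + 9·1 + 5·2 + 4·3 = 56
B: 6·0 + 7·2 + 3·3 + 9·0 + 5·1 + 4·1 = 32
C has the highest Borda score (66).

C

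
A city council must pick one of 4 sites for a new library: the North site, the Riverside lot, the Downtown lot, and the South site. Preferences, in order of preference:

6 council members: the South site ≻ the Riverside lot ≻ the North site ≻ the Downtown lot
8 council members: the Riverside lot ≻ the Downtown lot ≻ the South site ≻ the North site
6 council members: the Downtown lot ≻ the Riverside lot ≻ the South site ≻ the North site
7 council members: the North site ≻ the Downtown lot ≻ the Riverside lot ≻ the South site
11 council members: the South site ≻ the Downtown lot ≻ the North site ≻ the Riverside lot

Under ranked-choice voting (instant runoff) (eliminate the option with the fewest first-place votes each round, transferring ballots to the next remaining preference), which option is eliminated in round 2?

the North site

Round 1: the North site 7, the Riverside lot 8, the Downtown lot 6, the South site 17. Eliminate the Downtown lot.
Round 2: the North site 7, the Riverside lot 14, the South site 17. Eliminate the North site.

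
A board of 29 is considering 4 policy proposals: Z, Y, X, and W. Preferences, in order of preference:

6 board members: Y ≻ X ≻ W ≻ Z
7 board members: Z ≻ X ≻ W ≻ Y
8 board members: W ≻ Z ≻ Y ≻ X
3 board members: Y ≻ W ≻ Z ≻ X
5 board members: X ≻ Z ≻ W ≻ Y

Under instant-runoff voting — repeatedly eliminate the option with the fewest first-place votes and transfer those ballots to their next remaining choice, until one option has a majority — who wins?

Z

Round 1: Z 7, Y 9, X 5, W 8. Eliminate X.
Round 2: Z 12, Y 9, W 8. Eliminate W.
Round 3: Z 20, Y 9. Z has a majority.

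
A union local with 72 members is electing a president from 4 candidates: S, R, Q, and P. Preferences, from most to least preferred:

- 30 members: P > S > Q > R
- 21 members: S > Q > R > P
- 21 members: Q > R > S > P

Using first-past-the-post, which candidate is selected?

P

First-place votes: S 21, R 0, Q 21, P 30.
P has the most first-place votes.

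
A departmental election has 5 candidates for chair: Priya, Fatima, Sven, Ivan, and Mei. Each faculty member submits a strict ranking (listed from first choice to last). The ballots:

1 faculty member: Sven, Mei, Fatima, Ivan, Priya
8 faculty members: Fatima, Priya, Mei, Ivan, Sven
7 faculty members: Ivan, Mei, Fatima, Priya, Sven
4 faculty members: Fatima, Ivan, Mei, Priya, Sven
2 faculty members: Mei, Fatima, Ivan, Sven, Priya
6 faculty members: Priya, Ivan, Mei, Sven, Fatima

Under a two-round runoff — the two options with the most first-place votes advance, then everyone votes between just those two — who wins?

Fatima

Round 1 first-place votes: Priya 6, Fatima 12, Sven 1, Ivan 7, Mei 2.
Fatima and Ivan advance.
Runoff: Fatima is preferred to Ivan by 15 voters; Ivan by 13.
Fatima wins the runoff.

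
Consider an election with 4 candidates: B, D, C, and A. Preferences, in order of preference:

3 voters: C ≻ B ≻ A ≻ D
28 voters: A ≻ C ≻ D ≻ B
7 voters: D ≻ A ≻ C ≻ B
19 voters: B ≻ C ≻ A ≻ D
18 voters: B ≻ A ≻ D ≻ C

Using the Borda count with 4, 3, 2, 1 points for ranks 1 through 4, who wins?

A

B: 3·3 + 28·1 + 7·1 + 19·4 + 18·4 = 192
D: 3·1 + 28·2 + 7·4 + 19·1 + 18·2 = 142
C: 3·4 + 28·3 + 7·2 + 19·3 + 18·1 = 185
A: 3·2 + 28·4 + 7·3 + 19·2 + 18·3 = 231
A has the highest Borda score (231).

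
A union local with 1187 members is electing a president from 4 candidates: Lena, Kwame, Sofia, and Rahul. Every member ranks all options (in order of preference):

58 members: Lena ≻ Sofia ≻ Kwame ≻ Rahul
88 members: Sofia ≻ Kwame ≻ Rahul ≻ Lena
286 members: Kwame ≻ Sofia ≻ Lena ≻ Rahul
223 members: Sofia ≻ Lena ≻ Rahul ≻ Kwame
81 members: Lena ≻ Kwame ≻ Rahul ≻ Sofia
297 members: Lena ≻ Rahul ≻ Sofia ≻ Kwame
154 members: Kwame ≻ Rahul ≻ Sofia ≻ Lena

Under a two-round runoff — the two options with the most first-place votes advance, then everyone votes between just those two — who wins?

Round 1 first-place votes: Lena 436, Kwame 440, Sofia 311, Rahul 0.
Kwame and Lena advance.
Runoff: Kwame is preferred to Lena by 528 voters; Lena by 659.
Lena wins the runoff.

Lena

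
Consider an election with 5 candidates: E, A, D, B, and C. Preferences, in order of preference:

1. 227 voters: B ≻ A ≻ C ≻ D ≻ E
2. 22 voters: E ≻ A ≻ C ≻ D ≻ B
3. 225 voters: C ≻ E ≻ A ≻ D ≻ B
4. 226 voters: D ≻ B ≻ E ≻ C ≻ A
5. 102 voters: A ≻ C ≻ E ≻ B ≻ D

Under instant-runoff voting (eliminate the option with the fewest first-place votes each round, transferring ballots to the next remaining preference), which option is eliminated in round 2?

A

Round 1: E 22, A 102, D 226, B 227, C 225. Eliminate E.
Round 2: A 124, D 226, B 227, C 225. Eliminate A.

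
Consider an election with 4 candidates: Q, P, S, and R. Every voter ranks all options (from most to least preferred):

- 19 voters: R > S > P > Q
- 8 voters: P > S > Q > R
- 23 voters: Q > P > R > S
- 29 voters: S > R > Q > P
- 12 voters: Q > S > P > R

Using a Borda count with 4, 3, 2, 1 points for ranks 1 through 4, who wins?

Q: 19·1 + 8·2 + 23·4 + 29·2 + 12·4 = 233
P: 19·2 + 8·4 + 23·3 + 29·1 + 12·2 = 192
S: 19·3 + 8·3 + 23·1 + 29·4 + 12·3 = 256
R: 19·4 + 8·1 + 23·2 + 29·3 + 12·1 = 229
S has the highest Borda score (256).

S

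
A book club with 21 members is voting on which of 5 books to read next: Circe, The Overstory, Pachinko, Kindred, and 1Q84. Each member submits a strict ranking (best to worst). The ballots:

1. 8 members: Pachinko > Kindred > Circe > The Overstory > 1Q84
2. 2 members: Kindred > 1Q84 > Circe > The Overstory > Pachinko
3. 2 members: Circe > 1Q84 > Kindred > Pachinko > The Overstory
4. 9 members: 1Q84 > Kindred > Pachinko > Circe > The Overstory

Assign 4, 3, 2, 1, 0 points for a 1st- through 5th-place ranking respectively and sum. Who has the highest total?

Circe: 8·2 + 2·2 + 2·4 + 9·1 = 37
The Overstory: 8·1 + 2·1 + 2·0 + 9·0 = 10
Pachinko: 8·4 + 2·0 + 2·1 + 9·2 = 52
Kindred: 8·3 + 2·4 + 2·2 + 9·3 = 63
1Q84: 8·0 + 2·3 + 2·3 + 9·4 = 48
Kindred has the highest Borda score (63).

Kindred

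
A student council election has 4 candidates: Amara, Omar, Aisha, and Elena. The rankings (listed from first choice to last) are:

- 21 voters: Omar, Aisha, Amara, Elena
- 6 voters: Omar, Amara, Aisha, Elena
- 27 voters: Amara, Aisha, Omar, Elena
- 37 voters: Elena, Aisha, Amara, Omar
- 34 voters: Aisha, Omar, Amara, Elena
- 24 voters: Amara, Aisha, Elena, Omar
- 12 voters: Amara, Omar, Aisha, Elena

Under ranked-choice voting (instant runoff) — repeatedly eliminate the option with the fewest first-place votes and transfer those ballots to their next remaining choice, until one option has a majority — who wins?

Aisha

Round 1: Amara 63, Omar 27, Aisha 34, Elena 37. Eliminate Omar.
Round 2: Amara 69, Aisha 55, Elena 37. Eliminate Elena.
Round 3: Amara 69, Aisha 92. Aisha has a majority.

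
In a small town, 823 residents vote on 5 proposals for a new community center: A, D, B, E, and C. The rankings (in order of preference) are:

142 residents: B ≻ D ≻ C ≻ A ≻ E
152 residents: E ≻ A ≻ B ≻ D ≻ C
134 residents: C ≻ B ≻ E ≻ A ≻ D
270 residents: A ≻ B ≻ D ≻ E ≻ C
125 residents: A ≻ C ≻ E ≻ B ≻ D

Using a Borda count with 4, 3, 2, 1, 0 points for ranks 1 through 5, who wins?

A: 142·1 + 152·3 + 134·1 + 270·4 + 125·4 = 2312
D: 142·3 + 152·1 + 134·0 + 270·2 + 125·0 = 1118
B: 142·4 + 152·2 + 134·3 + 270·3 + 125·1 = 2209
E: 142·0 + 152·4 + 134·2 + 270·1 + 125·2 = 1396
C: 142·2 + 152·0 + 134·4 + 270·0 + 125·3 = 1195
A has the highest Borda score (2312).

A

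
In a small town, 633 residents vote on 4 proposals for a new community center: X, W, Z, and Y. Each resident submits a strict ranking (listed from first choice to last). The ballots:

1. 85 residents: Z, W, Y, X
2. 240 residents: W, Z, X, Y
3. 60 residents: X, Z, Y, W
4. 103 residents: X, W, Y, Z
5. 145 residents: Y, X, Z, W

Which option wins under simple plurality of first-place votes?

First-place votes: X 163, W 240, Z 85, Y 145.
W has the most first-place votes.

W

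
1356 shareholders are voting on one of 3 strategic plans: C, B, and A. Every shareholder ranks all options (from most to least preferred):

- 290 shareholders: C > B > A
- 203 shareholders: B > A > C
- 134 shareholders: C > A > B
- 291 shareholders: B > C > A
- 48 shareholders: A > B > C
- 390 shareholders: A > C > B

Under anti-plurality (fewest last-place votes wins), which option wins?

C

Last-place votes: C 251, B 524, A 581.
C is ranked last by the fewest voters, so C wins.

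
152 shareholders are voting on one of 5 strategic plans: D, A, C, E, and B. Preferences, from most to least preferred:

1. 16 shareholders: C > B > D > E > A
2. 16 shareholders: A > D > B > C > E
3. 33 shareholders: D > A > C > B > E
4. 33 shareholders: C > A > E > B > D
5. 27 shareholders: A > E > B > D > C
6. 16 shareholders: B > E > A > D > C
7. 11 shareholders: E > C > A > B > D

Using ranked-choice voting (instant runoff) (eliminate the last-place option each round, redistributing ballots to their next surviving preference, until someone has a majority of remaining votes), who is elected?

A

Round 1: D 33, A 43, C 49, E 11, B 16. Eliminate E.
Round 2: D 33, A 43, C 60, B 16. Eliminate B.
Round 3: D 33, A 59, C 60. Eliminate D.
Round 4: A 92, C 60. A has a majority.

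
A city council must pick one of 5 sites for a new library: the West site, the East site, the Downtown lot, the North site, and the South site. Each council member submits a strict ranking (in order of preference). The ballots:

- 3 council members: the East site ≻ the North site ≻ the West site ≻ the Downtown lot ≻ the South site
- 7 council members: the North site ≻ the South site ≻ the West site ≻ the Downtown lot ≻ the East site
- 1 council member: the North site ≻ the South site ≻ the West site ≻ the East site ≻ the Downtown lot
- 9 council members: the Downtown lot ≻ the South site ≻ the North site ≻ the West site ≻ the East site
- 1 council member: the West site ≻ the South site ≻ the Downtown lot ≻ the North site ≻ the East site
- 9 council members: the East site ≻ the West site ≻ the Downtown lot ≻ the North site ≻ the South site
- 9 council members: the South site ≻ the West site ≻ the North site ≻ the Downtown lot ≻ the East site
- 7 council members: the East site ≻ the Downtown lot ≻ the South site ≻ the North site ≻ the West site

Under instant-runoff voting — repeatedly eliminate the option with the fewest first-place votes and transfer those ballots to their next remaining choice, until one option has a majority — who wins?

Round 1: the West site 1, the East site 19, the Downtown lot 9, the North site 8, the South site 9. Eliminate the West site.
Round 2: the East site 19, the Downtown lot 9, the North site 8, the South site 10. Eliminate the North site.
Round 3: the East site 19, the Downtown lot 9, the South site 18. Eliminate the Downtown lot.
Round 4: the East site 19, the South site 27. The South site has a majority.

the South site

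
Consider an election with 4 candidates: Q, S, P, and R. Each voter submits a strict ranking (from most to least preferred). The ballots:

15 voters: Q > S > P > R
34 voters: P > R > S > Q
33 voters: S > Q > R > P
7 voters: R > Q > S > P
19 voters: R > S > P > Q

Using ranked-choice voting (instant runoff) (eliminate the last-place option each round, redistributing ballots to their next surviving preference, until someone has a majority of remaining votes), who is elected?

S

Round 1: Q 15, S 33, P 34, R 26. Eliminate Q.
Round 2: S 48, P 34, R 26. Eliminate R.
Round 3: S 74, P 34. S has a majority.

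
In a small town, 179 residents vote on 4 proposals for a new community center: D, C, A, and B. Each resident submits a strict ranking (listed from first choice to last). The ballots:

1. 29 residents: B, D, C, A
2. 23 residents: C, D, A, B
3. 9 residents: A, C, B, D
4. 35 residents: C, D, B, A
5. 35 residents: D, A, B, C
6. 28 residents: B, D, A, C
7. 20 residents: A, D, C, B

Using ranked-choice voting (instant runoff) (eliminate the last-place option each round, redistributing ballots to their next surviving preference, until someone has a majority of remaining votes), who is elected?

Round 1: D 35, C 58, A 29, B 57. Eliminate A.
Round 2: D 55, C 67, B 57. Eliminate D.
Round 3: C 87, B 92. B has a majority.

B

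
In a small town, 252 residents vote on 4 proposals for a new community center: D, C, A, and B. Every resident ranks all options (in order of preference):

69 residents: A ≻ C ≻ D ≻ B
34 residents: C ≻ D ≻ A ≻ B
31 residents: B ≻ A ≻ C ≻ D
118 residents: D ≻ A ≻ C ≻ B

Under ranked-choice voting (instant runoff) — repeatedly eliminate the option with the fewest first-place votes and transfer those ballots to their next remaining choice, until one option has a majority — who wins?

Round 1: D 118, C 34, A 69, B 31. Eliminate B.
Round 2: D 118, C 34, A 100. Eliminate C.
Round 3: D 152, A 100. D has a majority.

D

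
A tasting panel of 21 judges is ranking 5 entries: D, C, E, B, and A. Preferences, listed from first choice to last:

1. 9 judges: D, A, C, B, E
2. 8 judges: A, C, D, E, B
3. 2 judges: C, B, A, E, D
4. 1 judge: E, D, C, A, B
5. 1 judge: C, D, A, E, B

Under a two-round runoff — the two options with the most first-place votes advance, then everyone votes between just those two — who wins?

Round 1 first-place votes: D 9, C 3, E 1, B 0, A 8.
D and A advance.
Runoff: D is preferred to A by 11 voters; A by 10.
D wins the runoff.

D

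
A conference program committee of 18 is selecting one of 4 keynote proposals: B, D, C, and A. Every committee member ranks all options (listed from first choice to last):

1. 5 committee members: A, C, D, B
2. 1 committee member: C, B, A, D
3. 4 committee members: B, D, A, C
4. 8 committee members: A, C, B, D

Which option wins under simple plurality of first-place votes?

A

First-place votes: B 4, D 0, C 1, A 13.
A has the most first-place votes.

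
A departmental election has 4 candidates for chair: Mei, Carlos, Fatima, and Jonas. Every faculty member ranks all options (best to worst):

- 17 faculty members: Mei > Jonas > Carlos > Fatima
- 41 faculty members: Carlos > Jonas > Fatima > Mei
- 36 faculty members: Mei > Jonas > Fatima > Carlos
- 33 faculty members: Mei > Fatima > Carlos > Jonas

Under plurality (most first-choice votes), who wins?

First-place votes: Mei 86, Carlos 41, Fatima 0, Jonas 0.
Mei has the most first-place votes.

Mei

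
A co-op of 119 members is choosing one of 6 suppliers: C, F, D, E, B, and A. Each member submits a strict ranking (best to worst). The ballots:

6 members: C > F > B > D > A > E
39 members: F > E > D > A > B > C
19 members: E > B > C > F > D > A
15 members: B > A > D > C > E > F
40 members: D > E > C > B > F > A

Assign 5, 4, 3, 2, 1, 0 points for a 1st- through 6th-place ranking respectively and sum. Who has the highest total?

E

C: 6·5 + 39·0 + 19·3 + 15·2 + 40·3 = 237
F: 6·4 + 39·5 + 19·2 + 15·0 + 40·1 = 297
D: 6·2 + 39·3 + 19·1 + 15·3 + 40·5 = 393
E: 6·0 + 39·4 + 19·5 + 15·1 + 40·4 = 426
B: 6·3 + 39·1 + 19·4 + 15·5 + 40·2 = 288
A: 6·1 + 39·2 + 19·0 + 15·4 + 40·0 = 144
E has the highest Borda score (426).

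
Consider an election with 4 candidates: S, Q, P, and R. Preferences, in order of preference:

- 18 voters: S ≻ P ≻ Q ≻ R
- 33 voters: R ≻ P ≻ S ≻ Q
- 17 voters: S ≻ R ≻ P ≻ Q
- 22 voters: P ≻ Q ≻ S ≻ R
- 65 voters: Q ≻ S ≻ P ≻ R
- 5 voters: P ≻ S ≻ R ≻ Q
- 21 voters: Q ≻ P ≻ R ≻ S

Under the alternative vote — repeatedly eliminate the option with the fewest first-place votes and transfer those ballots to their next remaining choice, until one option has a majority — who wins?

Q

Round 1: S 35, Q 86, P 27, R 33. Eliminate P.
Round 2: S 40, Q 108, R 33. Q has a majority.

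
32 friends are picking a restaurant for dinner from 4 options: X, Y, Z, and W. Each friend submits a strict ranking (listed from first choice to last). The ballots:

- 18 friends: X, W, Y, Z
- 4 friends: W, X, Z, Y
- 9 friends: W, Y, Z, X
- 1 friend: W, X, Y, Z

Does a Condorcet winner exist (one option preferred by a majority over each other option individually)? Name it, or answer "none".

X

X vs Y: 23–9 for X.
X vs Z: 23–9 for X.
X vs W: 18–14 for X.
X beats every other option head-to-head.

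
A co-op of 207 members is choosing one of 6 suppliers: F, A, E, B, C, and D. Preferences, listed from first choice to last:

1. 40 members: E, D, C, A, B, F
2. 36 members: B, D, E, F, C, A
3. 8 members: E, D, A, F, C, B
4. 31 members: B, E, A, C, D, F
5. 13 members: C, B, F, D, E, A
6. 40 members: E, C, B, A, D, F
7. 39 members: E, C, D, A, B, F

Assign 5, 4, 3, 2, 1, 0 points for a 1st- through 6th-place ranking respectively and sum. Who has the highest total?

F: 40·0 + 36·2 + 8·2 + 31·0 + 13·3 + 40·0 + 39·0 = 127
A: 40·2 + 36·0 + 8·3 + 31·3 + 13·0 + 40·2 + 39·2 = 355
E: 40·5 + 36·3 + 8·5 + 31·4 + 13·1 + 40·5 + 39·5 = 880
B: 40·1 + 36·5 + 8·0 + 31·5 + 13·4 + 40·3 + 39·1 = 586
C: 40·3 + 36·1 + 8·1 + 31·2 + 13·5 + 40·4 + 39·4 = 607
D: 40·4 + 36·4 + 8·4 + 31·1 + 13·2 + 40·1 + 39·3 = 550
E has the highest Borda score (880).

E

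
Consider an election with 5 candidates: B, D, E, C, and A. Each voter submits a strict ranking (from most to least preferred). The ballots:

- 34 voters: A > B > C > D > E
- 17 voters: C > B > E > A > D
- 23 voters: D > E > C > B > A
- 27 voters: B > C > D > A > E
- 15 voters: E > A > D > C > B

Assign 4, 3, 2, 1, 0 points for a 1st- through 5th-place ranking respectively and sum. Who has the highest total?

B: 34·3 + 17·3 + 23·1 + 27·4 + 15·0 = 284
D: 34·1 + 17·0 + 23·4 + 27·2 + 15·2 = 210
E: 34·0 + 17·2 + 23·3 + 27·0 + 15·4 = 163
C: 34·2 + 17·4 + 23·2 + 27·3 + 15·1 = 278
A: 34·4 + 17·1 + 23·0 + 27·1 + 15·3 = 225
B has the highest Borda score (284).

B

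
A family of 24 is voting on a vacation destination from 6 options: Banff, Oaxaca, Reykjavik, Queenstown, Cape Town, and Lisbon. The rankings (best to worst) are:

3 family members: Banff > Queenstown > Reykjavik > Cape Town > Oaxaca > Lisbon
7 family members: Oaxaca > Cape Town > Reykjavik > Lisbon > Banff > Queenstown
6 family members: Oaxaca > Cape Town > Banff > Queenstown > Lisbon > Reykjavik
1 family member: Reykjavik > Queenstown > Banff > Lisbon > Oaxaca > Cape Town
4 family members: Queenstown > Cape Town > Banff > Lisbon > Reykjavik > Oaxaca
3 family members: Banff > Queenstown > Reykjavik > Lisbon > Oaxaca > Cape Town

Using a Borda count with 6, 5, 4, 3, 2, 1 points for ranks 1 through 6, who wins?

Cape Town

Banff: 3·6 + 7·2 + 6·4 + 1·4 + 4·4 + 3·6 = 94
Oaxaca: 3·2 + 7·6 + 6·6 + 1·2 + 4·1 + 3·2 = 96
Reykjavik: 3·4 + 7·4 + 6·1 + 1·6 + 4·2 + 3·4 = 72
Queenstown: 3·5 + 7·1 + 6·3 + 1·5 + 4·6 + 3·5 = 84
Cape Town: 3·3 + 7·5 + 6·5 + 1·1 + 4·5 + 3·1 = 98
Lisbon: 3·1 + 7·3 + 6·2 + 1·3 + 4·3 + 3·3 = 60
Cape Town has the highest Borda score (98).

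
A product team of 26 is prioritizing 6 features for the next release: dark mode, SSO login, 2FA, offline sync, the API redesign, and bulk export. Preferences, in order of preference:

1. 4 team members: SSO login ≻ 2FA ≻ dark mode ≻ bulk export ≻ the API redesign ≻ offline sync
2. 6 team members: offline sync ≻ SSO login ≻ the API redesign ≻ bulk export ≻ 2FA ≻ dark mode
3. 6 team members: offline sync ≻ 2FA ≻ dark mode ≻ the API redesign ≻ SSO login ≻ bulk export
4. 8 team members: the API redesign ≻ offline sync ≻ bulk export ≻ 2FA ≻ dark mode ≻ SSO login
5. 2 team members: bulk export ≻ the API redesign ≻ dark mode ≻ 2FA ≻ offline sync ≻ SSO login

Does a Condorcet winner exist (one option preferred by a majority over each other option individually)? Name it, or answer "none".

the API redesign

the API redesign vs dark mode: 16–10 for the API redesign.
the API redesign vs SSO login: 16–10 for the API redesign.
the API redesign vs 2FA: 16–10 for the API redesign.
the API redesign vs offline sync: 14–12 for the API redesign.
the API redesign vs bulk export: 20–6 for the API redesign.
the API redesign beats every other option head-to-head.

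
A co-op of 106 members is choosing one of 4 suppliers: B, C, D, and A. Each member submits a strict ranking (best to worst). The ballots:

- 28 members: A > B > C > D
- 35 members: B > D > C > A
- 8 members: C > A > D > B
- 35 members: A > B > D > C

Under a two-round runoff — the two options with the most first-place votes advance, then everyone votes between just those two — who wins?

A

Round 1 first-place votes: B 35, C 8, D 0, A 63.
A and B advance.
Runoff: A is preferred to B by 71 voters; B by 35.
A wins the runoff.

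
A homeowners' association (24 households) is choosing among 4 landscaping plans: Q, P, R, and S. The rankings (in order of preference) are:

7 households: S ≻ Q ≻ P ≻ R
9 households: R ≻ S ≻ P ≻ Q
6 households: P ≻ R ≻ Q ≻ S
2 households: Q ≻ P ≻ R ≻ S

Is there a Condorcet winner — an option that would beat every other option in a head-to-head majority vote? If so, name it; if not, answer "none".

Checking pairwise contests:
P beats Q 15–9.
S beats P 16–8.
P beats R 15–9.
R beats S 17–7.
Every option loses at least one head-to-head, so there is no Condorcet winner.

none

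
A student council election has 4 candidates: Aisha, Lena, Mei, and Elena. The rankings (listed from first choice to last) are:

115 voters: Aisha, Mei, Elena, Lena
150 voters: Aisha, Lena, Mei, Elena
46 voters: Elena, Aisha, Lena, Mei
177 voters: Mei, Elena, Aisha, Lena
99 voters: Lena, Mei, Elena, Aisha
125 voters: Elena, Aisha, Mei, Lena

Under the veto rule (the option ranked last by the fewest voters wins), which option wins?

Mei

Last-place votes: Aisha 99, Lena 417, Mei 46, Elena 150.
Mei is ranked last by the fewest voters, so Mei wins.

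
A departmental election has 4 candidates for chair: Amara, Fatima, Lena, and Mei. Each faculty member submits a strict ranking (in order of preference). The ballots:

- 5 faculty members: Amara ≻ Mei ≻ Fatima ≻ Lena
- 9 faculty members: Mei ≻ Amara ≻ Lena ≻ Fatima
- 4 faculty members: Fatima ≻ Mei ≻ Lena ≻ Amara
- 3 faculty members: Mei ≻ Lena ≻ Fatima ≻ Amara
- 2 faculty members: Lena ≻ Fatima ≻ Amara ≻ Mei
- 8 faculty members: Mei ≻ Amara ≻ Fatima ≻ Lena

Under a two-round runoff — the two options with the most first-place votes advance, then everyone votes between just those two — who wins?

Round 1 first-place votes: Amara 5, Fatima 4, Lena 2, Mei 20.
Mei and Amara advance.
Runoff: Mei is preferred to Amara by 24 voters; Amara by 7.
Mei wins the runoff.

Mei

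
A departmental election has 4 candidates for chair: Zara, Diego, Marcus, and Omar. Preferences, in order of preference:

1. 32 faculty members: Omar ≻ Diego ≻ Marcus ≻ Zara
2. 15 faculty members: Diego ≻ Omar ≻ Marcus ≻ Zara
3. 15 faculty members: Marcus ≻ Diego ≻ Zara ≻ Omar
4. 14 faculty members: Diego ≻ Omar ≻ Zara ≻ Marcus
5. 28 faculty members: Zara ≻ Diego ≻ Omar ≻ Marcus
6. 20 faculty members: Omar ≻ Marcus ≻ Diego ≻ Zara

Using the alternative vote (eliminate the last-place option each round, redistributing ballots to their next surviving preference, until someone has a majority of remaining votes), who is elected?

Round 1: Zara 28, Diego 29, Marcus 15, Omar 52. Eliminate Marcus.
Round 2: Zara 28, Diego 44, Omar 52. Eliminate Zara.
Round 3: Diego 72, Omar 52. Diego has a majority.

Diego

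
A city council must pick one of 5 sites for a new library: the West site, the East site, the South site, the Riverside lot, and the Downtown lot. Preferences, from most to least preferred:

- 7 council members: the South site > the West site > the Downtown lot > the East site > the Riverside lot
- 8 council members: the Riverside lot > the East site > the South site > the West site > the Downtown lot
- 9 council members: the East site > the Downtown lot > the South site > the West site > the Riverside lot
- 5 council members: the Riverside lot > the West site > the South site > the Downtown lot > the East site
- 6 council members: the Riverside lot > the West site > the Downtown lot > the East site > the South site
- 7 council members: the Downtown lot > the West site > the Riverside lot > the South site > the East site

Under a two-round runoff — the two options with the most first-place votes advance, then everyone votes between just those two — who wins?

the Riverside lot

Round 1 first-place votes: the West site 0, the East site 9, the South site 7, the Riverside lot 19, the Downtown lot 7.
the Riverside lot and the East site advance.
Runoff: the Riverside lot is preferred to the East site by 26 voters; the East site by 16.
the Riverside lot wins the runoff.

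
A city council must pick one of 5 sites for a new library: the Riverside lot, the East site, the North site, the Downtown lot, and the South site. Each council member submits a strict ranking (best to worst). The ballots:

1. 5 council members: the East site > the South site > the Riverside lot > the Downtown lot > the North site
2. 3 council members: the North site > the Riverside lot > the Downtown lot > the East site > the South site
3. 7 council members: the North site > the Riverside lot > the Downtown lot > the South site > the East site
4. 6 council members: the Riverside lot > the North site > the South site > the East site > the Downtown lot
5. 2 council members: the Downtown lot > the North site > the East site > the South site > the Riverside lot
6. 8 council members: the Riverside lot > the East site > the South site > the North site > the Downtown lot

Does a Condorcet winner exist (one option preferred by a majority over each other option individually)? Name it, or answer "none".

the Riverside lot

the Riverside lot vs the East site: 24–7 for the Riverside lot.
the Riverside lot vs the North site: 19–12 for the Riverside lot.
the Riverside lot vs the Downtown lot: 29–2 for the Riverside lot.
the Riverside lot vs the South site: 24–7 for the Riverside lot.
the Riverside lot beats every other option head-to-head.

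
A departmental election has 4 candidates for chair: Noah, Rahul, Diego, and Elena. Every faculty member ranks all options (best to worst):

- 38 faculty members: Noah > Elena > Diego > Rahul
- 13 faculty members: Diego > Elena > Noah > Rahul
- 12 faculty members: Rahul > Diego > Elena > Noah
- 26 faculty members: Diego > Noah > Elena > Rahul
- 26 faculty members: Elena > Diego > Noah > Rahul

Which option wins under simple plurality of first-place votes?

First-place votes: Noah 38, Rahul 12, Diego 39, Elena 26.
Diego has the most first-place votes.

Diego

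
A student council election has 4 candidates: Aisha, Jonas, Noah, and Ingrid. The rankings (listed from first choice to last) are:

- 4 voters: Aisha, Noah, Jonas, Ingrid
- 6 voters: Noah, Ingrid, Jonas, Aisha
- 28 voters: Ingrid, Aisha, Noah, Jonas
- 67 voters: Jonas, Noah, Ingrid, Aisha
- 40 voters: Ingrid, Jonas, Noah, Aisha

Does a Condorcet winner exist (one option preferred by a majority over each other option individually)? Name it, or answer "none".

none

Checking pairwise contests:
Jonas beats Aisha 113–32.
Ingrid beats Jonas 74–71.
Jonas beats Noah 107–38.
Noah beats Ingrid 77–68.
Every option loses at least one head-to-head, so there is no Condorcet winner.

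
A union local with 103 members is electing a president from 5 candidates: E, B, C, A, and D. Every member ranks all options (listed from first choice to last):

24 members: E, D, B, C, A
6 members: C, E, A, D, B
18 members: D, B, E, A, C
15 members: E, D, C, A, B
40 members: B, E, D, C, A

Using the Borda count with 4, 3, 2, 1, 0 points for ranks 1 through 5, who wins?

E

E: 24·4 + 6·3 + 18·2 + 15·4 + 40·3 = 330
B: 24·2 + 6·0 + 18·3 + 15·0 + 40·4 = 262
C: 24·1 + 6·4 + 18·0 + 15·2 + 40·1 = 118
A: 24·0 + 6·2 + 18·1 + 15·1 + 40·0 = 45
D: 24·3 + 6·1 + 18·4 + 15·3 + 40·2 = 275
E has the highest Borda score (330).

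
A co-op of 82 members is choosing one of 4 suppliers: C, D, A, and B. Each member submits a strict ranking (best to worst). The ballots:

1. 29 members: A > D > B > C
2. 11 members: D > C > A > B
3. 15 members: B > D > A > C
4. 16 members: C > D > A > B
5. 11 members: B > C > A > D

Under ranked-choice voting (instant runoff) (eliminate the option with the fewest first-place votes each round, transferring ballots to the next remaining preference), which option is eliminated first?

Round 1: C 16, D 11, A 29, B 26. Eliminate D.

D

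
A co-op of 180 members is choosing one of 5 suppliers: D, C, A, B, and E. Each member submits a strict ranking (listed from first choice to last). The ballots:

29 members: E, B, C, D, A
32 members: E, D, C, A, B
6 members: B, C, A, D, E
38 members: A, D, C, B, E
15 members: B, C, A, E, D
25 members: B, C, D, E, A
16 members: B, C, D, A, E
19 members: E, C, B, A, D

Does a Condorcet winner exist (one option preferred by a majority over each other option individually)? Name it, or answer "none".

B vs D: 110–70 for B.
B vs C: 91–89 for B.
B vs A: 110–70 for B.
B vs E: 100–80 for B.
B beats every other option head-to-head.

B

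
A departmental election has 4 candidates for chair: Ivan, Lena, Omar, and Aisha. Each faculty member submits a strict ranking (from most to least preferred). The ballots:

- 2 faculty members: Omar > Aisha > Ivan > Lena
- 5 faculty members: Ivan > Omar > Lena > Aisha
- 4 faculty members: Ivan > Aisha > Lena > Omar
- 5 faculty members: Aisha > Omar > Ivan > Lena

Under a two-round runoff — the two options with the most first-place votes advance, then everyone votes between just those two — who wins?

Round 1 first-place votes: Ivan 9, Lena 0, Omar 2, Aisha 5.
Ivan and Aisha advance.
Runoff: Ivan is preferred to Aisha by 9 voters; Aisha by 7.
Ivan wins the runoff.

Ivan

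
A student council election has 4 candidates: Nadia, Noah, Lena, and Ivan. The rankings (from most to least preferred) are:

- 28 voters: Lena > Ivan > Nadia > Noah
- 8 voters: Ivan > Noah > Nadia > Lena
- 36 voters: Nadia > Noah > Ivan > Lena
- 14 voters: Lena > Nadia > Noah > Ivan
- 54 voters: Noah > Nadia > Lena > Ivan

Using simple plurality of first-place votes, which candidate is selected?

First-place votes: Nadia 36, Noah 54, Lena 42, Ivan 8.
Noah has the most first-place votes.

Noah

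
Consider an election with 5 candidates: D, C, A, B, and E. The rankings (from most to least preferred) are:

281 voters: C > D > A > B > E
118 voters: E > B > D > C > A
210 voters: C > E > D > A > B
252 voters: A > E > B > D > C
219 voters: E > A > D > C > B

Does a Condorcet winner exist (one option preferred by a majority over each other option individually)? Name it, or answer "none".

E

E vs D: 799–281 for E.
E vs C: 589–491 for E.
E vs A: 547–533 for E.
E vs B: 799–281 for E.
E beats every other option head-to-head.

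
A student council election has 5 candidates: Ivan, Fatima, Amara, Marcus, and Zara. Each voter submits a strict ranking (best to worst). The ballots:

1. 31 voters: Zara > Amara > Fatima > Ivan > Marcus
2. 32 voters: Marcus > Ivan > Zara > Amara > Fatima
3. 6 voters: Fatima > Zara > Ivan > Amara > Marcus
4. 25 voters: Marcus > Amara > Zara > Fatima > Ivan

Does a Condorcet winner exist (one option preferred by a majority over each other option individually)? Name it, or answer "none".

Marcus vs Ivan: 57–37 for Marcus.
Marcus vs Fatima: 57–37 for Marcus.
Marcus vs Amara: 57–37 for Marcus.
Marcus vs Zara: 57–37 for Marcus.
Marcus beats every other option head-to-head.

Marcus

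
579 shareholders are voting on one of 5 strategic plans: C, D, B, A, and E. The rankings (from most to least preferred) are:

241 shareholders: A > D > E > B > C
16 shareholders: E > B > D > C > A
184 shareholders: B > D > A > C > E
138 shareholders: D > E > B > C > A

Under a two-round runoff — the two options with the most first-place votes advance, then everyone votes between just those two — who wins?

Round 1 first-place votes: C 0, D 138, B 184, A 241, E 16.
A and B advance.
Runoff: A is preferred to B by 241 voters; B by 338.
B wins the runoff.

B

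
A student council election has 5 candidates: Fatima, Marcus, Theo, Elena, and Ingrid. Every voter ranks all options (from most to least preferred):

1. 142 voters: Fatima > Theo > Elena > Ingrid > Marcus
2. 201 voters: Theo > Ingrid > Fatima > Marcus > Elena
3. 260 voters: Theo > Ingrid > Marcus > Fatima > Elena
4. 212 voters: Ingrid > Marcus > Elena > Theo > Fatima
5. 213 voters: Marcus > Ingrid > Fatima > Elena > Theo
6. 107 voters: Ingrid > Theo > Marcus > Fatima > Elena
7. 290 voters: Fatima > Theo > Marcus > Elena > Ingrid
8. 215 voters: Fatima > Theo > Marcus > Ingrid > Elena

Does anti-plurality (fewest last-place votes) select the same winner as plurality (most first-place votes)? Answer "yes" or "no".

Anti-plurality — last-place votes: Fatima 212, Marcus 142, Theo 213, Elena 783, Ingrid 290. Winner: Marcus.
Plurality — first-place votes: Fatima 647, Marcus 213, Theo 461, Elena 0, Ingrid 319. Winner: Fatima.
The two methods disagree.

no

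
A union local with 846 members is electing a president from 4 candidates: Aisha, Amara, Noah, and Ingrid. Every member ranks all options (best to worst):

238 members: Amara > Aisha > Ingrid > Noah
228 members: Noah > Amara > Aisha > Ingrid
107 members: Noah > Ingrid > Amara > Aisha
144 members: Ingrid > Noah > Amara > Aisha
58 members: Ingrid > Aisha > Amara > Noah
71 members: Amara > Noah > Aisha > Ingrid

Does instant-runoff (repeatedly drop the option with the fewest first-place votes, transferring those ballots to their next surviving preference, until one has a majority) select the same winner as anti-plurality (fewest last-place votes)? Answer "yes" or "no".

no

Instant-runoff — R1 Aisha 0, Amara 309, Noah 335, Ingrid 202 (Aisha out); R2 Amara 309, Noah 335, Ingrid 202 (Ingrid out); R3 Amara 367, Noah 479 (Noah winner). Winner: Noah.
Anti-plurality — last-place votes: Aisha 251, Amara 0, Noah 296, Ingrid 299. Winner: Amara.
The two methods disagree.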